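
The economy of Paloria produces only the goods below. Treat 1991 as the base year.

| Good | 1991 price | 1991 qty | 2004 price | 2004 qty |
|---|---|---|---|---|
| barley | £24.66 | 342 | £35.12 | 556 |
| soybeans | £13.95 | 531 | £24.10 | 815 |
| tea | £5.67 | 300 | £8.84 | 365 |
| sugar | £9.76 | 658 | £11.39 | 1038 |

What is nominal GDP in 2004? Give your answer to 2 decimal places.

Nominal GDP 2004 = Σ (p_2004 × q_2004) = 35.12·556 + 24.10·815 + 8.84·365 + 11.39·1038 = 54217.64.

£54217.64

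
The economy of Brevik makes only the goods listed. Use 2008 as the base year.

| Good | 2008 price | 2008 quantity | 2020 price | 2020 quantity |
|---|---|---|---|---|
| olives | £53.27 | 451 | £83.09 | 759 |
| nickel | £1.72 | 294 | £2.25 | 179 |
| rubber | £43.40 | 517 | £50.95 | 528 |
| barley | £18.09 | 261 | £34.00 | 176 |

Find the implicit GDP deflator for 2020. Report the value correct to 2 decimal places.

144.16

Nominal GDP 2020 = 83.09·759 + 2.25·179 + 50.95·528 + 34.00·176 = 96353.66.
Real GDP 2020 (at 2008 prices) = 53.27·759 + 1.72·179 + 43.40·528 + 18.09·176 = 66838.85.
Deflator = Nominal/Real × 100 = 96353.66/66838.85 × 100 = 144.158.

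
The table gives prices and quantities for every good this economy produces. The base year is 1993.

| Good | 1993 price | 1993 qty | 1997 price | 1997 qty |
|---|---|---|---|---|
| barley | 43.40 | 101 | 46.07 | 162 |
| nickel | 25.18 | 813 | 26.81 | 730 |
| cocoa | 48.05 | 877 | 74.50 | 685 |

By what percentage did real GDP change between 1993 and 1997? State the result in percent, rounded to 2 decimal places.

Real GDP 1993 = Nominal GDP 1993 = 43.40·101 + 25.18·813 + 48.05·877 = 66994.59.
Real GDP 1997 (at 1993 prices) = 43.40·162 + 25.18·730 + 48.05·685 = 58326.45.
Real growth = 58326.45/66994.59 − 1 = -0.1294.

-12.94%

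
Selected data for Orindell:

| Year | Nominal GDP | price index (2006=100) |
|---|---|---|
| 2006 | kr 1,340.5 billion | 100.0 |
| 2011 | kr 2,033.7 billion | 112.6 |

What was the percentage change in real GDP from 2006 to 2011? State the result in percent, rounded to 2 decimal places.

Deflate each year: 2006 → 1340.5/1.000 = 1340.50; 2011 → 2033.7/1.126 = 1806.13.
So real GDP changed by 1806.13/1340.50 − 1 = 0.3474, i.e. 34.74%.

34.74%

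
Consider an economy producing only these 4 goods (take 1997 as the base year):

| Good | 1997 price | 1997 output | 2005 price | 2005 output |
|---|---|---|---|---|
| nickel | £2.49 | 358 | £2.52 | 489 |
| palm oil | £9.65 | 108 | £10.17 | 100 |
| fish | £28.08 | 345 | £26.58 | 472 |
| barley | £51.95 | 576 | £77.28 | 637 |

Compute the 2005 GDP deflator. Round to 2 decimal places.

Nominal GDP 2005 = 2.52·489 + 10.17·100 + 26.58·472 + 77.28·637 = 64022.40.
Real GDP 2005 (at 1997 prices) = 2.49·489 + 9.65·100 + 28.08·472 + 51.95·637 = 48528.52.
Deflator = Nominal/Real × 100 = 64022.40/48528.52 × 100 = 131.927.

131.93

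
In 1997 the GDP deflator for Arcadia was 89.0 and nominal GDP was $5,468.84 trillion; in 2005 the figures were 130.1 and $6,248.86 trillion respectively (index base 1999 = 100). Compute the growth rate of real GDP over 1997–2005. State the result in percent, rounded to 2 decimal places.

-21.83%

Real GDP 1997 = 5468.84 / 0.890 = 6144.76.
Real GDP 2005 = 6248.86 / 1.301 = 4803.12.
Real growth = 4803.12 / 6144.76 − 1 = -0.2183.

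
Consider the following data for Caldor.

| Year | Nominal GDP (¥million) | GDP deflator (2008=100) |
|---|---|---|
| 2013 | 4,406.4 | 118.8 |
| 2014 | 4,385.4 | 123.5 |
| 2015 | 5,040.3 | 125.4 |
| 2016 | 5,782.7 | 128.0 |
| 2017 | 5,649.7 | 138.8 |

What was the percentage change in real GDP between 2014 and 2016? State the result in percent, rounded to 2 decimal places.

Real GDP 2014 = 4385.4/1.235 = 3550.93.
Real GDP 2016 = 5782.7/1.280 = 4517.73.
Change = 4517.73/3550.93 − 1 = 0.2723.

27.23%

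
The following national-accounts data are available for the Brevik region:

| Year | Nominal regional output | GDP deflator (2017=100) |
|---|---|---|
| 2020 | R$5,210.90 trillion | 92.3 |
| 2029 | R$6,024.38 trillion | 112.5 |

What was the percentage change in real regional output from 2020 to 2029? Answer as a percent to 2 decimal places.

-5.15%

Deflate each year: 2020 → 5210.90/0.923 = 5645.61; 2029 → 6024.38/1.125 = 5355.00.
So real regional output changed by 5355.00/5645.61 − 1 = -0.0515, i.e. -5.15%.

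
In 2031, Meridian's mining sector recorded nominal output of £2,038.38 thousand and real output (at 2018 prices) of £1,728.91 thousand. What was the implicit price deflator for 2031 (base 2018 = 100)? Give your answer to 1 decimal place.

117.9

implicit price deflator = (Nominal / Real) × 100 = 2038.38 / 1728.91 × 100 = 117.90.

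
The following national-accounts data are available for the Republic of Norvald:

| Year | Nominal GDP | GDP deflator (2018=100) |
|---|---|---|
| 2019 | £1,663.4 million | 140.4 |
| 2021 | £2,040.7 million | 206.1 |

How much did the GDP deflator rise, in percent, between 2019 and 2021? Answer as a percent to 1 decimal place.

Price-level change = 206.1 / 140.4 − 1 = 0.4679.

46.8%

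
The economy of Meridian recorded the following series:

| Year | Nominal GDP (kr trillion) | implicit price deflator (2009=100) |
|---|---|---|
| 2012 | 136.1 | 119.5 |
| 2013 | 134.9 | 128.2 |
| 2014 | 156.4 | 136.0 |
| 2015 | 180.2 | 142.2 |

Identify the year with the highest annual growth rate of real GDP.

2013: real = 134.9/1.282 = 105.23; growth vs 2012 (113.89) = -7.60%.
2014: real = 156.4/1.360 = 115.00; growth vs 2013 (105.23) = 9.28%.
2015: real = 180.2/1.422 = 126.72; growth vs 2014 (115.00) = 10.19%.

2015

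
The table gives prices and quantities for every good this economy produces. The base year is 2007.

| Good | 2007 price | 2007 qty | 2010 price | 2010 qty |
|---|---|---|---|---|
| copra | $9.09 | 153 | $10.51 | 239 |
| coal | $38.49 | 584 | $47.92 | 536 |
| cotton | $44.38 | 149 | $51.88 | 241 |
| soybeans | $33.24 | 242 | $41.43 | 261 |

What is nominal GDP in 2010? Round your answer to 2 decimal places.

$51513.32

Nominal GDP 2010 = Σ (p_2010 × q_2010) = 10.51·239 + 47.92·536 + 51.88·241 + 41.43·261 = 51513.32.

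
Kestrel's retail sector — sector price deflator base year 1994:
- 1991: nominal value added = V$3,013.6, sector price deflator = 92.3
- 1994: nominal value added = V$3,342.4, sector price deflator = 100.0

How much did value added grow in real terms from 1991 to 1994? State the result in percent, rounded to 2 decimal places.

Real value added 1991 = 3013.6 / 0.923 = 3265.01.
Real value added 1994 = 3342.4 / 1.000 = 3342.40.
Real growth = 3342.40 / 3265.01 − 1 = 0.0237.

2.37%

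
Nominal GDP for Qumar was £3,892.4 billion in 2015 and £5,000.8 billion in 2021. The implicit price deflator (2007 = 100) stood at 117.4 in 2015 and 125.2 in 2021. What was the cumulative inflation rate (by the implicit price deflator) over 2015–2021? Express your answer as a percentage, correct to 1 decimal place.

6.6%

Price-level change = 125.2 / 117.4 − 1 = 0.0664.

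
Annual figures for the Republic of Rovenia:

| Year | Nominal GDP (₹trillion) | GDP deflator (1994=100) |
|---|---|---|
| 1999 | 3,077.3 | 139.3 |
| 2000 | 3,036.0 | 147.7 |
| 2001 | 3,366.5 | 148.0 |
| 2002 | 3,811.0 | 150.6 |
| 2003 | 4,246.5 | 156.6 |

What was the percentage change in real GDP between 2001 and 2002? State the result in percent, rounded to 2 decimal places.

Real GDP 2001 = 3366.5/1.480 = 2274.66.
Real GDP 2002 = 3811.0/1.506 = 2530.54.
Change = 2530.54/2274.66 − 1 = 0.1125.

11.25%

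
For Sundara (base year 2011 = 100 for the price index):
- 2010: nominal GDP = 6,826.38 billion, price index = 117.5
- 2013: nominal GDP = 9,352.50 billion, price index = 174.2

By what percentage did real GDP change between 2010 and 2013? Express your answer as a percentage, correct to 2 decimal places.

Deflate each year: 2010 → 6826.38/1.175 = 5809.69; 2013 → 9352.50/1.742 = 5368.83.
So real GDP changed by 5368.83/5809.69 − 1 = -0.0759, i.e. -7.59%.

-7.59%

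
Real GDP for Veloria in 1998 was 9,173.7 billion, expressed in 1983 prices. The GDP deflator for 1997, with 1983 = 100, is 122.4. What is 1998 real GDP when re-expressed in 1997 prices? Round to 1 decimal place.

Real GDP in 1997 prices = Real GDP in 1983 prices × (P_1997/P_1983) = 9173.7 × 1.224 = 11228.61.

11,228.6 billion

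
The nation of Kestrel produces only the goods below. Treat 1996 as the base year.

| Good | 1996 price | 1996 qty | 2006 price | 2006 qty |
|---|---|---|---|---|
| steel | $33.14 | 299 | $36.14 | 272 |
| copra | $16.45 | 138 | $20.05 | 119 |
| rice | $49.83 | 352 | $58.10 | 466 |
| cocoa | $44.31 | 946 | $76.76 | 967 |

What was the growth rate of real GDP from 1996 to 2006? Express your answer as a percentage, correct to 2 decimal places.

7.54%

Real GDP 1996 = Nominal GDP 1996 = 33.14·299 + 16.45·138 + 49.83·352 + 44.31·946 = 71636.38.
Real GDP 2006 (at 1996 prices) = 33.14·272 + 16.45·119 + 49.83·466 + 44.31·967 = 77040.18.
Real growth = 77040.18/71636.38 − 1 = 0.0754.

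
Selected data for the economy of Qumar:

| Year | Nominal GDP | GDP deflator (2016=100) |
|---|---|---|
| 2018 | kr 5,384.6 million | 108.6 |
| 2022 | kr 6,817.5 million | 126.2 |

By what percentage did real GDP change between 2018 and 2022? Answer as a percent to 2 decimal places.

Real GDP 2018 = 5384.6 / 1.086 = 4958.20.
Real GDP 2022 = 6817.5 / 1.262 = 5402.14.
Real growth = 5402.14 / 4958.20 − 1 = 0.0895.

8.95%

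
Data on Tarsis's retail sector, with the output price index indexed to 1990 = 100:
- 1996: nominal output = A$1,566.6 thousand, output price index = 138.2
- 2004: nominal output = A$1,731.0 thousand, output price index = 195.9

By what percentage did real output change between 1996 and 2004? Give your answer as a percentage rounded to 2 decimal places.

Deflate each year: 1996 → 1566.6/1.382 = 1133.57; 2004 → 1731.0/1.959 = 883.61.
So real output changed by 883.61/1133.57 − 1 = -0.2205, i.e. -22.05%.

-22.05%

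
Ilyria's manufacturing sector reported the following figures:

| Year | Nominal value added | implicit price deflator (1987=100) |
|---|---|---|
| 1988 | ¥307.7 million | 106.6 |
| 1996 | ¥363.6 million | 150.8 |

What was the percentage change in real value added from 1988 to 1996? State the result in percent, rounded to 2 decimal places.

-16.47%

Real value added 1988 = 307.7 / 1.066 = 288.65.
Real value added 1996 = 363.6 / 1.508 = 241.11.
Real growth = 241.11 / 288.65 − 1 = -0.1647.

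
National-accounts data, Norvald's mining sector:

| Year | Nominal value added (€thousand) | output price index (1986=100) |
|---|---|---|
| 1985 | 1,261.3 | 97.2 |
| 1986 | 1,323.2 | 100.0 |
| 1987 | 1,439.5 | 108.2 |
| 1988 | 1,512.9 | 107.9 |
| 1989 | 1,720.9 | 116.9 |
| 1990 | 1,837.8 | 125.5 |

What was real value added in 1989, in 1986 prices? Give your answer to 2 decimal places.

Real value added 1989 = 1720.9 / 1.169 = 1472.11.

€1,472.11 thousand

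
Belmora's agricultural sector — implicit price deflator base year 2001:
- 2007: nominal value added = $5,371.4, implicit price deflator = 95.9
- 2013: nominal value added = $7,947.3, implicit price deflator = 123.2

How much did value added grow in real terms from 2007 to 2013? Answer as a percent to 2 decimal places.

Deflate each year: 2007 → 5371.4/0.959 = 5601.04; 2013 → 7947.3/1.232 = 6450.73.
So real value added changed by 6450.73/5601.04 − 1 = 0.1517, i.e. 15.17%.

15.17%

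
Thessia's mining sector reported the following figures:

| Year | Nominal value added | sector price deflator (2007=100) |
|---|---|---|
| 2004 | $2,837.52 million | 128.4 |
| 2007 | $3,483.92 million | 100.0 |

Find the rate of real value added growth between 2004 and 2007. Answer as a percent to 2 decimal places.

57.65%

Real value added 2004 = 2837.52 / 1.284 = 2209.91.
Real value added 2007 = 3483.92 / 1.000 = 3483.92.
Real growth = 3483.92 / 2209.91 − 1 = 0.5765.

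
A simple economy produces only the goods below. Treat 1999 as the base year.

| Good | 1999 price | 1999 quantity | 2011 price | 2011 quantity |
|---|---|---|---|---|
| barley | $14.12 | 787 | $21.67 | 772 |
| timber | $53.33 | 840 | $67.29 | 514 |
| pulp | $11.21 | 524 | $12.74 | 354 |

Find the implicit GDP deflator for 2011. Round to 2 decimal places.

132.04

Nominal GDP 2011 = 21.67·772 + 67.29·514 + 12.74·354 = 55826.26.
Real GDP 2011 (at 1999 prices) = 14.12·772 + 53.33·514 + 11.21·354 = 42280.60.
Deflator = Nominal/Real × 100 = 55826.26/42280.60 × 100 = 132.038.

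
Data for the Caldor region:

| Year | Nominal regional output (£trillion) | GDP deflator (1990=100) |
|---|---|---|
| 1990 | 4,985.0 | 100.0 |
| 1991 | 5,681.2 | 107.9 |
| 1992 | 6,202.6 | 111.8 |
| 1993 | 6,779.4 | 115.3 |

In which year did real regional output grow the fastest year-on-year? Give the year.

1993

1991: real = 5681.2/1.079 = 5265.25; growth vs 1990 (4985.00) = 5.62%.
1992: real = 6202.6/1.118 = 5547.94; growth vs 1991 (5265.25) = 5.37%.
1993: real = 6779.4/1.153 = 5879.79; growth vs 1992 (5547.94) = 5.98%.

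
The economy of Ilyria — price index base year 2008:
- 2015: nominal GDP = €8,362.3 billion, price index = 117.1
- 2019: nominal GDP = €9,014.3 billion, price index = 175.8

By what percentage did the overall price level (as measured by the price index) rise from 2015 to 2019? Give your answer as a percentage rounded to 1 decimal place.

Price-level change = 175.8 / 117.1 − 1 = 0.5013.

50.1%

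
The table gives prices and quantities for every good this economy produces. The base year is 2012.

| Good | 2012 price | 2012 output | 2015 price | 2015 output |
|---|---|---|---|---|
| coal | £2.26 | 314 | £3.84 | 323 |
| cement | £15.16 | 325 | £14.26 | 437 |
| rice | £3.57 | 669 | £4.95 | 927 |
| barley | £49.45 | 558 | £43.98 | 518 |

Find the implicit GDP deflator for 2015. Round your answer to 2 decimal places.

Nominal GDP 2015 = 3.84·323 + 14.26·437 + 4.95·927 + 43.98·518 = 34842.23.
Real GDP 2015 (at 2012 prices) = 2.26·323 + 15.16·437 + 3.57·927 + 49.45·518 = 36279.39.
Deflator = Nominal/Real × 100 = 34842.23/36279.39 × 100 = 96.039.

96.04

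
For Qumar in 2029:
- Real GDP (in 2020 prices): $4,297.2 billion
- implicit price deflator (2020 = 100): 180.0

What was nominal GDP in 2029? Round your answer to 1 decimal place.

$7,735.0 billion

Nominal GDP = Real × (implicit price deflator/100) = 4297.2 × 1.800 = 7734.96.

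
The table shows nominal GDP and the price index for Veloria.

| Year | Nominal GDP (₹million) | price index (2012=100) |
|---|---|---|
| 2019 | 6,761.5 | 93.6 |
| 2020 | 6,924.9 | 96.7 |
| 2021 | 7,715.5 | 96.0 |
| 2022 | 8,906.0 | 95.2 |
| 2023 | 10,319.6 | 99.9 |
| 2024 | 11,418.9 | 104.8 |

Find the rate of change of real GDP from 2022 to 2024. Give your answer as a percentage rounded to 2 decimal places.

Real GDP 2022 = 8906.0/0.952 = 9355.04.
Real GDP 2024 = 11418.9/1.048 = 10895.90.
Change = 10895.90/9355.04 − 1 = 0.1647.

16.47%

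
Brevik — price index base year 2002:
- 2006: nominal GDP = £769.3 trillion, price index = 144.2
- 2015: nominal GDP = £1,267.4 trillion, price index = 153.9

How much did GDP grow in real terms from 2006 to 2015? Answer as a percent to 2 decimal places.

54.36%

Real GDP 2006 = 769.3 / 1.442 = 533.50.
Real GDP 2015 = 1267.4 / 1.539 = 823.52.
Real growth = 823.52 / 533.50 − 1 = 0.5436.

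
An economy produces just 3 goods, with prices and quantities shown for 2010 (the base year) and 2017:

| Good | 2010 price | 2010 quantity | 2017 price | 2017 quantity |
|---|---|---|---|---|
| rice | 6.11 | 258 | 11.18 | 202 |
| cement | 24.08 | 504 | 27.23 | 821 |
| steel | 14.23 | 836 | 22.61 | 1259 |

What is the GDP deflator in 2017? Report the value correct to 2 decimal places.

Nominal GDP 2017 = 11.18·202 + 27.23·821 + 22.61·1259 = 53080.18.
Real GDP 2017 (at 2010 prices) = 6.11·202 + 24.08·821 + 14.23·1259 = 38919.47.
Deflator = Nominal/Real × 100 = 53080.18/38919.47 × 100 = 136.385.

136.38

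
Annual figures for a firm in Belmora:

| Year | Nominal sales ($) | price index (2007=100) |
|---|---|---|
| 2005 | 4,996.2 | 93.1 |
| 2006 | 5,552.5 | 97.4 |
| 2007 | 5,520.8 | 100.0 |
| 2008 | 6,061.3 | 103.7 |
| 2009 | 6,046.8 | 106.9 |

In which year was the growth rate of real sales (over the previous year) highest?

2006: real = 5552.5/0.974 = 5700.72; growth vs 2005 (5366.49) = 6.23%.
2007: real = 5520.8/1.000 = 5520.80; growth vs 2006 (5700.72) = -3.16%.
2008: real = 6061.3/1.037 = 5845.03; growth vs 2007 (5520.80) = 5.87%.
2009: real = 6046.8/1.069 = 5656.50; growth vs 2008 (5845.03) = -3.23%.

2006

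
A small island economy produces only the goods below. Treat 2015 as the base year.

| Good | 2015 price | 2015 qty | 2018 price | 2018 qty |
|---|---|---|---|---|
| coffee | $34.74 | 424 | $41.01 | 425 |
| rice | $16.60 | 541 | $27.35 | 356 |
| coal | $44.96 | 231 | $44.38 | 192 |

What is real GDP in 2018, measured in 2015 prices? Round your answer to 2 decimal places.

Real GDP 2018 = Σ (p_2015 × q_2018) = 34.74·425 + 16.60·356 + 44.96·192 = 29306.42.

$29306.42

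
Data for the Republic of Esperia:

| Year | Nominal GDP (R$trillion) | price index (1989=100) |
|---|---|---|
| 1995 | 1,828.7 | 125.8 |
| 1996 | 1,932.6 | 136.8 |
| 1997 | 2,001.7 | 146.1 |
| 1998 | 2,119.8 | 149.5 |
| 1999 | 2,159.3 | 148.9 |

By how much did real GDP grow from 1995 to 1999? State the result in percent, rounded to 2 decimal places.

Real GDP 1995 = 1828.7/1.258 = 1453.66.
Real GDP 1999 = 2159.3/1.489 = 1450.17.
Change = 1450.17/1453.66 − 1 = -0.0024.

-0.24%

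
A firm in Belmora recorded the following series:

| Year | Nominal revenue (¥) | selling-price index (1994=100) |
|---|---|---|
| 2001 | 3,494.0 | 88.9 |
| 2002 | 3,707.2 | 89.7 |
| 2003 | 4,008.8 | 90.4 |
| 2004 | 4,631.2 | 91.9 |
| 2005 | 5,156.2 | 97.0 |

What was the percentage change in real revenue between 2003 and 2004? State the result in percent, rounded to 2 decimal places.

Real revenue 2003 = 4008.8/0.904 = 4434.51.
Real revenue 2004 = 4631.2/0.919 = 5039.39.
Change = 5039.39/4434.51 − 1 = 0.1364.

13.64%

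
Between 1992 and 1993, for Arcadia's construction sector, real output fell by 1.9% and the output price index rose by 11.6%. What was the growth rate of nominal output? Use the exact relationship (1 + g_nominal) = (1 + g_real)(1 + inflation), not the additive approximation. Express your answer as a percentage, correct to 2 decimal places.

(1 + g_nom) = (1 + g_real)(1 + π) = 0.9810 × 1.1160 = 1.09480.

9.48%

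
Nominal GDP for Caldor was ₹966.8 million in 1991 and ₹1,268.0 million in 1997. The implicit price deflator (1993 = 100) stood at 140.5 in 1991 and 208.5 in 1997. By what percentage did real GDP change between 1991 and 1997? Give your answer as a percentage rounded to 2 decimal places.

Real GDP 1991 = 966.8 / 1.405 = 688.11.
Real GDP 1997 = 1268.0 / 2.085 = 608.15.
Real growth = 608.15 / 688.11 − 1 = -0.1162.

-11.62%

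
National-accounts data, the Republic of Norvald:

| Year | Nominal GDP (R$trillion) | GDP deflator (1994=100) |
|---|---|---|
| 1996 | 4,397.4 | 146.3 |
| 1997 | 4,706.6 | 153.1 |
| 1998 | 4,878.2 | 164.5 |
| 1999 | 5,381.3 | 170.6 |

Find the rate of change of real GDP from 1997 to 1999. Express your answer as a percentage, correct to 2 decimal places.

Real GDP 1997 = 4706.6/1.531 = 3074.20.
Real GDP 1999 = 5381.3/1.706 = 3154.34.
Change = 3154.34/3074.20 − 1 = 0.0261.

2.61%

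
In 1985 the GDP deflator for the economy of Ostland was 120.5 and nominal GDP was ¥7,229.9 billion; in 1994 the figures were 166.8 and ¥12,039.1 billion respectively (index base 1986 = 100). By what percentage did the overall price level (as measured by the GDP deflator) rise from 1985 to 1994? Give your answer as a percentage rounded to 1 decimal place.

38.4%

Price-level change = 166.8 / 120.5 − 1 = 0.3842.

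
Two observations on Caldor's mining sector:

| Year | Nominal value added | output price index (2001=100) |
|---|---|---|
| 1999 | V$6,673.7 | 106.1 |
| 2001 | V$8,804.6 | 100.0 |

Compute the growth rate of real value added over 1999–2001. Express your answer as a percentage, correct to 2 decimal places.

Deflate each year: 1999 → 6673.7/1.061 = 6290.01; 2001 → 8804.6/1.000 = 8804.60.
So real value added changed by 8804.60/6290.01 − 1 = 0.3998, i.e. 39.98%.

39.98%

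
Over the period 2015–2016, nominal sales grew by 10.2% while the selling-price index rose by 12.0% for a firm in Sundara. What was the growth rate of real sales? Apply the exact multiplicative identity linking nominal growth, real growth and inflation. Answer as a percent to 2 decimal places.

(1 + g_nom) = (1 + g_real)(1 + π), so g_real = 1.1020 / 1.1200 − 1 = -0.01607.

-1.61%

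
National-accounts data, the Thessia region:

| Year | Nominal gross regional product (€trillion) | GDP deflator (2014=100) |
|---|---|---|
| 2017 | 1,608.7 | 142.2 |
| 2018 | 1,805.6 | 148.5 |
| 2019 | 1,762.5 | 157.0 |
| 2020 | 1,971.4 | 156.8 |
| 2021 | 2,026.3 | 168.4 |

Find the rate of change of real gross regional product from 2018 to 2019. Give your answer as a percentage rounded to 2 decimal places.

Real gross regional product 2018 = 1805.6/1.485 = 1215.89.
Real gross regional product 2019 = 1762.5/1.570 = 1122.61.
Change = 1122.61/1215.89 − 1 = -0.0767.

-7.67%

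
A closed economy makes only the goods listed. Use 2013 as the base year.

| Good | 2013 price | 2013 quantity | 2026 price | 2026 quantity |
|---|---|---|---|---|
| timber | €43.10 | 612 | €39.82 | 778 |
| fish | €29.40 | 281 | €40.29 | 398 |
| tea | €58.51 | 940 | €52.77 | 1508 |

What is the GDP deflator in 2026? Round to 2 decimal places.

94.85

Nominal GDP 2026 = 39.82·778 + 40.29·398 + 52.77·1508 = 126592.54.
Real GDP 2026 (at 2013 prices) = 43.10·778 + 29.40·398 + 58.51·1508 = 133466.08.
Deflator = Nominal/Real × 100 = 126592.54/133466.08 × 100 = 94.850.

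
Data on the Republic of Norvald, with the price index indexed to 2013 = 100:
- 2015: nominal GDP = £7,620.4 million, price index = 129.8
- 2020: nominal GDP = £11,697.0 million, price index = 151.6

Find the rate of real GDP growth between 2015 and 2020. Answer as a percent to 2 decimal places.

31.42%

Deflate each year: 2015 → 7620.4/1.298 = 5870.88; 2020 → 11697.0/1.516 = 7715.70.
So real GDP changed by 7715.70/5870.88 − 1 = 0.3142, i.e. 31.42%.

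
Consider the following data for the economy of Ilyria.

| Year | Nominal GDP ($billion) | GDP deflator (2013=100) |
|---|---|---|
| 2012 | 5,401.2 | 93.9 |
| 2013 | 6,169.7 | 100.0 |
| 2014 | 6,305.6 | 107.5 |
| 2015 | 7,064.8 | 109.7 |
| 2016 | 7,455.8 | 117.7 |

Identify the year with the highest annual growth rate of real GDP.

2015

2013: real = 6169.7/1.000 = 6169.70; growth vs 2012 (5752.08) = 7.26%.
2014: real = 6305.6/1.075 = 5865.67; growth vs 2013 (6169.70) = -4.93%.
2015: real = 7064.8/1.097 = 6440.11; growth vs 2014 (5865.67) = 9.79%.
2016: real = 7455.8/1.177 = 6334.58; growth vs 2015 (6440.11) = -1.64%.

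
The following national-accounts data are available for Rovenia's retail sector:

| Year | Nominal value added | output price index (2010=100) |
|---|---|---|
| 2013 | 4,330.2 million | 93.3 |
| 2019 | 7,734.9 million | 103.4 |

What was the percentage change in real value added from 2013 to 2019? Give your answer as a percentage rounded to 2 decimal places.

61.18%

Real value added 2013 = 4330.2 / 0.933 = 4641.16.
Real value added 2019 = 7734.9 / 1.034 = 7480.56.
Real growth = 7480.56 / 4641.16 − 1 = 0.6118.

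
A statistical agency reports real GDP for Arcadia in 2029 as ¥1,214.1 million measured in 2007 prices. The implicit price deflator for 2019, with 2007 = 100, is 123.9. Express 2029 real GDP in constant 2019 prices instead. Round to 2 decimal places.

¥1,504.27 million

Real GDP in 2019 prices = Real GDP in 2007 prices × (P_2019/P_2007) = 1214.1 × 1.239 = 1504.27.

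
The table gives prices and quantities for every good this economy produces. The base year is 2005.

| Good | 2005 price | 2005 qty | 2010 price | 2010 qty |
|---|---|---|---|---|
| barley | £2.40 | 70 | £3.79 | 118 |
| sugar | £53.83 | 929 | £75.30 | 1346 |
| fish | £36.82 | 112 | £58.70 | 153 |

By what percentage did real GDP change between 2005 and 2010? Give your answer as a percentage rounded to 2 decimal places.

Real GDP 2005 = Nominal GDP 2005 = 2.40·70 + 53.83·929 + 36.82·112 = 54299.91.
Real GDP 2010 (at 2005 prices) = 2.40·118 + 53.83·1346 + 36.82·153 = 78371.84.
Real growth = 78371.84/54299.91 − 1 = 0.4433.

44.33%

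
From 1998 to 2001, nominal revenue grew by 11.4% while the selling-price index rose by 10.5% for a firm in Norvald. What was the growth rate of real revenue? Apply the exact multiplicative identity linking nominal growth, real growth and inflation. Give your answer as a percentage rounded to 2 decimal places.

(1 + g_nom) = (1 + g_real)(1 + π), so g_real = 1.1140 / 1.1050 − 1 = 0.00814.

0.81%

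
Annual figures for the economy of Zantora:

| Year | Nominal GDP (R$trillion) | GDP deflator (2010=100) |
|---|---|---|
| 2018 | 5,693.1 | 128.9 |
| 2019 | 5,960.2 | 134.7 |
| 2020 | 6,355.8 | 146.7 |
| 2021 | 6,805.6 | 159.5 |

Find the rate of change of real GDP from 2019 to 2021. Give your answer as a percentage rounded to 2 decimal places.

Real GDP 2019 = 5960.2/1.347 = 4424.80.
Real GDP 2021 = 6805.6/1.595 = 4266.83.
Change = 4266.83/4424.80 − 1 = -0.0357.

-3.57%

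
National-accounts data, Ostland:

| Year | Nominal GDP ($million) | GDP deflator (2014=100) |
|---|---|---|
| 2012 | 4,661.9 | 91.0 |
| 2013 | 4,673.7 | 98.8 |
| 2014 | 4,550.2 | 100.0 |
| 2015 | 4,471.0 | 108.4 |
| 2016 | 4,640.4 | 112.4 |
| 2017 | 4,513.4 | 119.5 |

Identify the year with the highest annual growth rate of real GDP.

2013: real = 4673.7/0.988 = 4730.47; growth vs 2012 (5122.97) = -7.66%.
2014: real = 4550.2/1.000 = 4550.20; growth vs 2013 (4730.47) = -3.81%.
2015: real = 4471.0/1.084 = 4124.54; growth vs 2014 (4550.20) = -9.35%.
2016: real = 4640.4/1.124 = 4128.47; growth vs 2015 (4124.54) = 0.10%.
2017: real = 4513.4/1.195 = 3776.90; growth vs 2016 (4128.47) = -8.52%.

2016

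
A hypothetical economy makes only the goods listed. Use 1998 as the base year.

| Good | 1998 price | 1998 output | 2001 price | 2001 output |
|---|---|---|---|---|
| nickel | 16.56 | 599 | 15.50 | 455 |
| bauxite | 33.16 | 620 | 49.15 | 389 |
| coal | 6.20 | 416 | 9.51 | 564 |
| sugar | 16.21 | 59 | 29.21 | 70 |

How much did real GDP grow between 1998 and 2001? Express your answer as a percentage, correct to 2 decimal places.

Real GDP 1998 = Nominal GDP 1998 = 16.56·599 + 33.16·620 + 6.20·416 + 16.21·59 = 34014.23.
Real GDP 2001 (at 1998 prices) = 16.56·455 + 33.16·389 + 6.20·564 + 16.21·70 = 25065.54.
Real growth = 25065.54/34014.23 − 1 = -0.2631.

-26.31%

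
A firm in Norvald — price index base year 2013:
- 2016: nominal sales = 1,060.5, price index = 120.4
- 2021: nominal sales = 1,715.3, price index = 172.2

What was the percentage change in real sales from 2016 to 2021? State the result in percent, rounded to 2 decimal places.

13.09%

Deflate each year: 2016 → 1060.5/1.204 = 880.81; 2021 → 1715.3/1.722 = 996.11.
So real sales changed by 996.11/880.81 − 1 = 0.1309, i.e. 13.09%.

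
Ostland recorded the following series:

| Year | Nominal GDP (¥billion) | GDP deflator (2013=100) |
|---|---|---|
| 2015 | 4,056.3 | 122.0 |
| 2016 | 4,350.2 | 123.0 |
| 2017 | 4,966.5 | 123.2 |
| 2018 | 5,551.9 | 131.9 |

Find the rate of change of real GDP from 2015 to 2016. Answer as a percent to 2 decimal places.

6.37%

Real GDP 2015 = 4056.3/1.220 = 3324.84.
Real GDP 2016 = 4350.2/1.230 = 3536.75.
Change = 3536.75/3324.84 − 1 = 0.0637.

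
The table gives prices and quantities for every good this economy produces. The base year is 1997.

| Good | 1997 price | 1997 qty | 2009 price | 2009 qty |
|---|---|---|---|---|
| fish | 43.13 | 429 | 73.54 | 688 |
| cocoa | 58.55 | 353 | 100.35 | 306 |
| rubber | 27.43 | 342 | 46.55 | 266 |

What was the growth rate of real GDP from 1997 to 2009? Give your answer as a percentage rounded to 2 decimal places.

13.05%

Real GDP 1997 = Nominal GDP 1997 = 43.13·429 + 58.55·353 + 27.43·342 = 48551.98.
Real GDP 2009 (at 1997 prices) = 43.13·688 + 58.55·306 + 27.43·266 = 54886.12.
Real growth = 54886.12/48551.98 − 1 = 0.1305.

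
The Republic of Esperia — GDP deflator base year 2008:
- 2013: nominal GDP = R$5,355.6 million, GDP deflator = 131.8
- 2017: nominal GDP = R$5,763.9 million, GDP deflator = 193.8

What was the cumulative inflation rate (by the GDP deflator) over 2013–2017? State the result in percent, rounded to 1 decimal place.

47.0%

Price-level change = 193.8 / 131.8 − 1 = 0.4704.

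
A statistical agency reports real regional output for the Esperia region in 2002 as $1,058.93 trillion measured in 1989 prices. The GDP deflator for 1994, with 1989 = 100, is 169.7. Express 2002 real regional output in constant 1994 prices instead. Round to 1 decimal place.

$1,797.0 trillion

Real regional output in 1994 prices = Real regional output in 1989 prices × (P_1994/P_1989) = 1058.93 × 1.697 = 1797.00.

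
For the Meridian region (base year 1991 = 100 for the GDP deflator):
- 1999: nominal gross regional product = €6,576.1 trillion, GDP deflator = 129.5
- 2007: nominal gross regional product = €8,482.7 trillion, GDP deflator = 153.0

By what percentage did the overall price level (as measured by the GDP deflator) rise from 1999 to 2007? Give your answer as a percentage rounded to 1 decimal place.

Price-level change = 153.0 / 129.5 − 1 = 0.1815.

18.1%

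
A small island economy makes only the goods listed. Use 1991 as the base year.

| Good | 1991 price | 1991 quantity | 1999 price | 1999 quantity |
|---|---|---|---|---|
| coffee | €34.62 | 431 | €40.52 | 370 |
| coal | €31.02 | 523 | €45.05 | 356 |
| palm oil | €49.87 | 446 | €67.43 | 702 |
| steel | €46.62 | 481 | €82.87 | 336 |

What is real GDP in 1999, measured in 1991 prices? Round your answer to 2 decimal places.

Real GDP 1999 = Σ (p_1991 × q_1999) = 34.62·370 + 31.02·356 + 49.87·702 + 46.62·336 = 74525.58.

€74525.58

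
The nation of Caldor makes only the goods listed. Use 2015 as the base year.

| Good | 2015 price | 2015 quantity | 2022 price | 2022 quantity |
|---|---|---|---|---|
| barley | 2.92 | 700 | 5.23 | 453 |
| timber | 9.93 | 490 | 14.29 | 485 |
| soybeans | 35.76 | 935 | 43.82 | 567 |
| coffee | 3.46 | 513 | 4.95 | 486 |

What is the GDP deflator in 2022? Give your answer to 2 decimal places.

130.09

Nominal GDP 2022 = 5.23·453 + 14.29·485 + 43.82·567 + 4.95·486 = 36551.48.
Real GDP 2022 (at 2015 prices) = 2.92·453 + 9.93·485 + 35.76·567 + 3.46·486 = 28096.29.
Deflator = Nominal/Real × 100 = 36551.48/28096.29 × 100 = 130.094.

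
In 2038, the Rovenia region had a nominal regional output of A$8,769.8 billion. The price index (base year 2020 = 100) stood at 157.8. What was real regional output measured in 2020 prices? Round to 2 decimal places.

A$5,557.54 billion

Real regional output = Nominal / (price index/100) = 8769.8 / 1.578 = 5557.54.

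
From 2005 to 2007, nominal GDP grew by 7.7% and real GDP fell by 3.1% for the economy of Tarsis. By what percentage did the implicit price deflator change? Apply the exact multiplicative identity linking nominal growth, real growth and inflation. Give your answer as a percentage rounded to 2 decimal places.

11.15%

(1 + g_nom) = (1 + g_real)(1 + π), so π = 1.0770 / 0.9690 − 1 = 0.11146.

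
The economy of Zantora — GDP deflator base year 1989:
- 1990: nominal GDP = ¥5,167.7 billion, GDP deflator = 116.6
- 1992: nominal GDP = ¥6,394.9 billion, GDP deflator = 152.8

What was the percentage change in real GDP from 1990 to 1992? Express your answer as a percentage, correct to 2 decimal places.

Real GDP 1990 = 5167.7 / 1.166 = 4431.99.
Real GDP 1992 = 6394.9 / 1.528 = 4185.14.
Real growth = 4185.14 / 4431.99 − 1 = -0.0557.

-5.57%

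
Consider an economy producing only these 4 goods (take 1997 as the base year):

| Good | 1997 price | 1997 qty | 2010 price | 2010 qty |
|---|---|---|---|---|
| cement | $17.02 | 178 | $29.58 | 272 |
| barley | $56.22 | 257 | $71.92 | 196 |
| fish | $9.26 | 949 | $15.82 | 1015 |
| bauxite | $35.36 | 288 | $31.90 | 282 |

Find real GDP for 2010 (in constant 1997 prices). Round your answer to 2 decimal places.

Real GDP 2010 = Σ (p_1997 × q_2010) = 17.02·272 + 56.22·196 + 9.26·1015 + 35.36·282 = 35018.98.

$35018.98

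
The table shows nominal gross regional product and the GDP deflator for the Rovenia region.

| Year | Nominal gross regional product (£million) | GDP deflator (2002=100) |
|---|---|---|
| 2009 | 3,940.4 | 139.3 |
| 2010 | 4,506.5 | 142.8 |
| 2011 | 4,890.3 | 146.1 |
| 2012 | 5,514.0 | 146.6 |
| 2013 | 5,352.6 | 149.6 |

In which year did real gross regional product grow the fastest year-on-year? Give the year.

2012

2010: real = 4506.5/1.428 = 3155.81; growth vs 2009 (2828.72) = 11.56%.
2011: real = 4890.3/1.461 = 3347.23; growth vs 2010 (3155.81) = 6.07%.
2012: real = 5514.0/1.466 = 3761.26; growth vs 2011 (3347.23) = 12.37%.
2013: real = 5352.6/1.496 = 3577.94; growth vs 2012 (3761.26) = -4.87%.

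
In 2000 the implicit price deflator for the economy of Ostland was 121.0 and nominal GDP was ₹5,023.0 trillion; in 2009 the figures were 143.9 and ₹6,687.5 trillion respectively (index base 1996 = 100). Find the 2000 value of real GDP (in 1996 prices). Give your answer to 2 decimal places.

₹4,151.24 trillion

Real GDP = Nominal / (implicit price deflator/100) = 5023.0 / 1.210 = 4151.24.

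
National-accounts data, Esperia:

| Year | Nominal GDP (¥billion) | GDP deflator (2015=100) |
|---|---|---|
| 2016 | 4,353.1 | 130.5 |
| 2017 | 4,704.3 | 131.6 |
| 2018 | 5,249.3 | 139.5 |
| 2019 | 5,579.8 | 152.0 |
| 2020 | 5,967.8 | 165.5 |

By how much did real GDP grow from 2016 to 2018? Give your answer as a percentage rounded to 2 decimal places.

12.81%

Real GDP 2016 = 4353.1/1.305 = 3335.71.
Real GDP 2018 = 5249.3/1.395 = 3762.94.
Change = 3762.94/3335.71 − 1 = 0.1281.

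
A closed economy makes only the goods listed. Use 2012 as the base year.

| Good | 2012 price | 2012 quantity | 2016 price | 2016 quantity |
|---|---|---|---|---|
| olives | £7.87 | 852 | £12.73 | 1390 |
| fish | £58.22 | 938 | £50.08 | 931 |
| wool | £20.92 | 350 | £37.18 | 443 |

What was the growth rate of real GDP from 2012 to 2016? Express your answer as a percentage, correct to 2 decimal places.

8.41%

Real GDP 2012 = Nominal GDP 2012 = 7.87·852 + 58.22·938 + 20.92·350 = 68637.60.
Real GDP 2016 (at 2012 prices) = 7.87·1390 + 58.22·931 + 20.92·443 = 74409.68.
Real growth = 74409.68/68637.60 − 1 = 0.0841.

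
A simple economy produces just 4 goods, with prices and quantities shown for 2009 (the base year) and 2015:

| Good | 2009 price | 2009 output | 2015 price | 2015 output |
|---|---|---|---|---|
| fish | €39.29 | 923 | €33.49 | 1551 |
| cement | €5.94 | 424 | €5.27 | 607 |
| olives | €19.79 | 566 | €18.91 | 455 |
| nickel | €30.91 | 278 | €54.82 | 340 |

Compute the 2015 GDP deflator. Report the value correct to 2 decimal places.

98.01

Nominal GDP 2015 = 33.49·1551 + 5.27·607 + 18.91·455 + 54.82·340 = 82384.73.
Real GDP 2015 (at 2009 prices) = 39.29·1551 + 5.94·607 + 19.79·455 + 30.91·340 = 84058.22.
Deflator = Nominal/Real × 100 = 82384.73/84058.22 × 100 = 98.009.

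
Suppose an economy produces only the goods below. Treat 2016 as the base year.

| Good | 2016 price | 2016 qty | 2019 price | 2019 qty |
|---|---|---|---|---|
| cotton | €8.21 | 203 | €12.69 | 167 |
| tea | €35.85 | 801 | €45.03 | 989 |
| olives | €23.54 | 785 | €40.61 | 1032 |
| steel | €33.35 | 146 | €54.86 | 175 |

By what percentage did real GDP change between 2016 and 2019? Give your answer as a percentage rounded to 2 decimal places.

24.62%

Real GDP 2016 = Nominal GDP 2016 = 8.21·203 + 35.85·801 + 23.54·785 + 33.35·146 = 53730.48.
Real GDP 2019 (at 2016 prices) = 8.21·167 + 35.85·989 + 23.54·1032 + 33.35·175 = 66956.25.
Real growth = 66956.25/53730.48 − 1 = 0.2462.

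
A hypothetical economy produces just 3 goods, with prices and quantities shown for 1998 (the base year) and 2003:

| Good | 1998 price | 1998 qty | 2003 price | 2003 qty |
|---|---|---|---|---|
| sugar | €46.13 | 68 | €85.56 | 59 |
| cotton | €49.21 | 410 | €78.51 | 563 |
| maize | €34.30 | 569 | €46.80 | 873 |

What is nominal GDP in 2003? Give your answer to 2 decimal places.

€90105.57

Nominal GDP 2003 = Σ (p_2003 × q_2003) = 85.56·59 + 78.51·563 + 46.80·873 = 90105.57.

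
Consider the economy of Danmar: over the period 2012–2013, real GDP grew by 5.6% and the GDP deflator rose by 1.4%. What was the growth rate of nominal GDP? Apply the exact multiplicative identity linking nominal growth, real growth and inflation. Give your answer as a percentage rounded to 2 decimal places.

7.08%

(1 + g_nom) = (1 + g_real)(1 + π) = 1.0560 × 1.0140 = 1.07078.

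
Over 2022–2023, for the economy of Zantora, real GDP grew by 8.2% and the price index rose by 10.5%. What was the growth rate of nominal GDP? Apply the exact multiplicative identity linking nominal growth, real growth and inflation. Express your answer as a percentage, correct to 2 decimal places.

(1 + g_nom) = (1 + g_real)(1 + π) = 1.0820 × 1.1050 = 1.19561.

19.56%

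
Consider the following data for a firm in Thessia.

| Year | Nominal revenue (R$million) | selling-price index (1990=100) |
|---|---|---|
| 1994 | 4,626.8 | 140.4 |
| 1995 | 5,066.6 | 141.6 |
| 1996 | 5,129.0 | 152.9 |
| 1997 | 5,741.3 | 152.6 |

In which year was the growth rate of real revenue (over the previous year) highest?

1995: real = 5066.6/1.416 = 3578.11; growth vs 1994 (3295.44) = 8.58%.
1996: real = 5129.0/1.529 = 3354.48; growth vs 1995 (3578.11) = -6.25%.
1997: real = 5741.3/1.526 = 3762.32; growth vs 1996 (3354.48) = 12.16%.

1997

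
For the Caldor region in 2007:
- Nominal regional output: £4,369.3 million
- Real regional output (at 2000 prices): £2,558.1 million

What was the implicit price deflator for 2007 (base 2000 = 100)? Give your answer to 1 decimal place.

implicit price deflator = (Nominal / Real) × 100 = 4369.3 / 2558.1 × 100 = 170.80.

170.8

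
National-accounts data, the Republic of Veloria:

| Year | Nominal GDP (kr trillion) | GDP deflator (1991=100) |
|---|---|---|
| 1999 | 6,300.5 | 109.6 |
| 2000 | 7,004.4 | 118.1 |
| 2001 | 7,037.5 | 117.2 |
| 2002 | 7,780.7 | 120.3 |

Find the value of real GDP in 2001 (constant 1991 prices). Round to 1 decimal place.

Real GDP 2001 = 7037.5 / 1.172 = 6004.69.

kr 6,004.7 trillion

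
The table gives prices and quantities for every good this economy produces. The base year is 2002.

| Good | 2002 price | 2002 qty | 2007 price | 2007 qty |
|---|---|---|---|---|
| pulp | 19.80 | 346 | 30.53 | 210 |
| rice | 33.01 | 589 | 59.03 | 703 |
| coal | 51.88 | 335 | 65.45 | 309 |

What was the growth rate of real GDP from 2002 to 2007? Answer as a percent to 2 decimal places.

Real GDP 2002 = Nominal GDP 2002 = 19.80·346 + 33.01·589 + 51.88·335 = 43673.49.
Real GDP 2007 (at 2002 prices) = 19.80·210 + 33.01·703 + 51.88·309 = 43394.95.
Real growth = 43394.95/43673.49 − 1 = -0.0064.

-0.64%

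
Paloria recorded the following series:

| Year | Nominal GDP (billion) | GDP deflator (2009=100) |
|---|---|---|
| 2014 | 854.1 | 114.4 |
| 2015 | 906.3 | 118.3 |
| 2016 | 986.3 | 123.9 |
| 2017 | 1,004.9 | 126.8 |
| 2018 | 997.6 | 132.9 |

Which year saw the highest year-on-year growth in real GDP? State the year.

2015: real = 906.3/1.183 = 766.10; growth vs 2014 (746.59) = 2.61%.
2016: real = 986.3/1.239 = 796.05; growth vs 2015 (766.10) = 3.91%.
2017: real = 1004.9/1.268 = 792.51; growth vs 2016 (796.05) = -0.44%.
2018: real = 997.6/1.329 = 750.64; growth vs 2017 (792.51) = -5.28%.

2016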